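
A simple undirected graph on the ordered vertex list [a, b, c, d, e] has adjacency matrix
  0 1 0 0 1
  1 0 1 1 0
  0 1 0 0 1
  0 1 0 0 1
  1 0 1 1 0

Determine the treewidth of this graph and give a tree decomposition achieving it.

Treewidth 2.
Bags: B1 = {b, d, e}  B2 = {a, b, e}  B3 = {b, c, e}
Tree: B1–B2, B2–B3

Each bag holds 3 vertices, so the decomposition has width 2, which upper-bounds the treewidth. For the lower bound, G contains the cycle e–d–b–a–e, so G is not a forest; only forests have treewidth ≤ 1, hence tw(G) ≥ 2. Hence tw(G) = 2 exactly.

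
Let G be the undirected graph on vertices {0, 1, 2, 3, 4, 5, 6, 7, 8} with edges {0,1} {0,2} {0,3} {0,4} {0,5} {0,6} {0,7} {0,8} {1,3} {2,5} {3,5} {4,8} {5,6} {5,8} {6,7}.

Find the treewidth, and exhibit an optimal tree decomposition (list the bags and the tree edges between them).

The largest bag has 3 vertices, giving width 2; this decomposition certifies tw(G) ≤ 2. For the lower bound, the 3 vertices {0, 1, 3} are pairwise adjacent, and any tree decomposition puts a clique entirely inside one bag — forcing width ≥ 2. The upper and lower bounds meet at 2, so that is the treewidth.

Treewidth 2.
One optimal decomposition is:
Bags: B1 = {0, 5, 6}  B2 = {0, 2, 5}  B3 = {0, 6, 7}  B4 = {0, 5, 8}  B5 = {0, 3, 5}  B6 = {0, 4, 8}  B7 = {0, 1, 3}
Tree: B1–B2, B1–B3, B2–B4, B1–B5, B4–B6, B5–B7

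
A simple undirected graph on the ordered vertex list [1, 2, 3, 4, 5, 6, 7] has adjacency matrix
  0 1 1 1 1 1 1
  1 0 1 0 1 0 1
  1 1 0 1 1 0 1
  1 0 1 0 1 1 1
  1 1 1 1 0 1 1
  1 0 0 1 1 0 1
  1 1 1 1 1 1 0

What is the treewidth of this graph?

4

A width-4 tree decomposition is:
Bags: B1 = {1, 3, 4, 5, 7}  B2 = {1, 4, 5, 6, 7}  B3 = {1, 2, 3, 5, 7}
Tree: B1–B2, B1–B3
Each bag holds 5 vertices, so the decomposition has width 4, which upper-bounds the treewidth. For the lower bound, the 5 vertices {1, 2, 3, 5, 7} are pairwise adjacent, and any tree decomposition puts a clique entirely inside one bag — forcing width ≥ 4. Combining the bounds, tw(G) = 4.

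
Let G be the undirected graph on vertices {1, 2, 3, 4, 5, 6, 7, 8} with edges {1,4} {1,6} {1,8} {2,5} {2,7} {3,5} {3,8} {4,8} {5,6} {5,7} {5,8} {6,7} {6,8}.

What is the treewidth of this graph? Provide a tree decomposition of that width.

Treewidth 2.
One such decomposition:
Bags: B1 = {1, 6, 8}  B2 = {1, 4, 8}  B3 = {5, 6, 8}  B4 = {5, 6, 7}  B5 = {3, 5, 8}  B6 = {2, 5, 7}
Tree: B1–B2, B1–B3, B3–B4, B3–B5, B4–B6

The largest bag has 3 vertices, giving width 2; this decomposition certifies tw(G) ≤ 2. On the other hand G contains the 3-clique {1, 4, 8}. A clique must lie in a single bag of any decomposition, so no decomposition can have width below 2. Combining the bounds, tw(G) = 2.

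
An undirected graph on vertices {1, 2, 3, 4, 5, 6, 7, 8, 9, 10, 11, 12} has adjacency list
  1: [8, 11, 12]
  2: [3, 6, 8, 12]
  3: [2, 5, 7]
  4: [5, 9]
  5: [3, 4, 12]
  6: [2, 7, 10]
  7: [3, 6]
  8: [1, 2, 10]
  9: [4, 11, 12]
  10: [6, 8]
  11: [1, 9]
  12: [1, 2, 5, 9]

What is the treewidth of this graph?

3

A width-3 tree decomposition is:
Bags: B1 = {6, 7, 8, 10}  B2 = {2, 6, 7, 8}  B3 = {2, 3, 7, 8}  B4 = {1, 2, 3, 8}  B5 = {1, 2, 3, 12}  B6 = {1, 3, 5, 12}  B7 = {1, 5, 11, 12}  B8 = {5, 9, 11, 12}  B9 = {4, 5, 9, 11}
Tree: B1–B2, B2–B3, B3–B4, B4–B5, B5–B6, B6–B7, B7–B8, B8–B9
The largest bag has 4 vertices, giving width 3; this decomposition certifies tw(G) ≤ 3. For the lower bound: the 4 vertex sets {6,7,10}, {8}, {2}, {1,3,5,12} are disjoint, each induces a connected subgraph, and every pair is joined by at least one edge of G. Contracting each set to a single vertex therefore yields K_{4} as a minor, and since treewidth is minor-monotone, tw(G) ≥ tw(K_{4}) = 3. Hence tw(G) = 3 exactly.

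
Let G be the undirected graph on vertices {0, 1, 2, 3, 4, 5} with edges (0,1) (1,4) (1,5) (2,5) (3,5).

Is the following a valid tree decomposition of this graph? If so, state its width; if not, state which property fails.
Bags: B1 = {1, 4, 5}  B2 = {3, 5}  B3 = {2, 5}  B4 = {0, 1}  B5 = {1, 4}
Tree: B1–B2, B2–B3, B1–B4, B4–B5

No — bags containing vertex 4 are not connected in the tree.

A tree decomposition must satisfy three properties: every vertex lies in some bag; for every edge, both endpoints lie together in some bag; and for every vertex, the bags containing it form a connected subtree. Here bags containing vertex 4 are not connected in the tree, so the decomposition is invalid.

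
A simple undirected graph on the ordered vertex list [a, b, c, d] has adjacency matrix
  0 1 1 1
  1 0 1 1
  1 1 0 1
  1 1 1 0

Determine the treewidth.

A width-3 tree decomposition is:
Bags: B1 = {a, b, c, d}
Tree: (single bag)
A single bag containing all 4 vertices is trivially a valid decomposition of width 3. For the lower bound, the 4 vertices {a, b, c, d} are pairwise adjacent, and any tree decomposition puts a clique entirely inside one bag — forcing width ≥ 3. Hence tw(G) = 3 exactly.

3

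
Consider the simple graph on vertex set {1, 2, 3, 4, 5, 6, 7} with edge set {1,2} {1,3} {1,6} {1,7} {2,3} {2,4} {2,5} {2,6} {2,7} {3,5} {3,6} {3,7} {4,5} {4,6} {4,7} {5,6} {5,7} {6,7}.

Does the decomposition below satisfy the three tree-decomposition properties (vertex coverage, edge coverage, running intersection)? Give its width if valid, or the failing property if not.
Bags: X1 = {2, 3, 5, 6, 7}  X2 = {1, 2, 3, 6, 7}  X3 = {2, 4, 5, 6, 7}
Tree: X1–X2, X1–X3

Vertex coverage: the bags together contain {1, 2, 3, 4, 5, 6, 7}, the full vertex set. Edge coverage: each edge of G has both endpoints in at least one bag. Running intersection: for every vertex, the bags containing it form a connected subtree. All three properties hold, so this is a valid tree decomposition of width max|bag| − 1 = 4, and hence tw(G) ≤ 4.

Yes; width 4.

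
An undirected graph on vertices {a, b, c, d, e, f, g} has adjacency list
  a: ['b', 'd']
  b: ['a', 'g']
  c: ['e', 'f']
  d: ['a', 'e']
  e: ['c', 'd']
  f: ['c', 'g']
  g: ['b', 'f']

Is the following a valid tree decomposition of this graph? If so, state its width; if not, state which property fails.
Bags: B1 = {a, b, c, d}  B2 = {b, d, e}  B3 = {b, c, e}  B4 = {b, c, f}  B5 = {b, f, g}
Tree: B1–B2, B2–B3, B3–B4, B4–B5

No — bags containing vertex c are not connected in the tree.

A tree decomposition must satisfy three properties: every vertex lies in some bag; for every edge, both endpoints lie together in some bag; and for every vertex, the bags containing it form a connected subtree. Here bags containing vertex c are not connected in the tree, so the decomposition is invalid.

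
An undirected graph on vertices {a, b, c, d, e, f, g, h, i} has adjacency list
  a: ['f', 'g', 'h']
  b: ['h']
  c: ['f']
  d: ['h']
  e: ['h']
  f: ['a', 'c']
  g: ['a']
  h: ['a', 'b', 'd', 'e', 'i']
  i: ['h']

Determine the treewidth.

1

A width-1 tree decomposition is:
Bags: B1 = {a, h}  B2 = {a, g}  B3 = {d, h}  B4 = {b, h}  B5 = {h, i}  B6 = {a, f}  B7 = {e, h}  B8 = {c, f}
Tree: B1–B2, B1–B3, B3–B4, B3–B5, B1–B6, B3–B7, B6–B8
The largest bag has 2 vertices, giving width 1; this decomposition certifies tw(G) ≤ 1. Since G has at least one edge (e.g. h–a), it is not an edgeless graph, so tw(G) ≥ 1. The upper and lower bounds meet at 1, so that is the treewidth.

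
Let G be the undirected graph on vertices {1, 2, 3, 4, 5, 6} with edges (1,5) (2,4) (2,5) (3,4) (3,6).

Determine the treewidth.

A width-1 tree decomposition is:
Bags: B1 = {3, 4}  B2 = {3, 6}  B3 = {2, 4}  B4 = {2, 5}  B5 = {1, 5}
Tree: B1–B2, B1–B3, B3–B4, B4–B5
The largest bag has 2 vertices, giving width 1; this decomposition certifies tw(G) ≤ 1. G has an edge, so its treewidth is at least 1. Hence tw(G) = 1 exactly.

1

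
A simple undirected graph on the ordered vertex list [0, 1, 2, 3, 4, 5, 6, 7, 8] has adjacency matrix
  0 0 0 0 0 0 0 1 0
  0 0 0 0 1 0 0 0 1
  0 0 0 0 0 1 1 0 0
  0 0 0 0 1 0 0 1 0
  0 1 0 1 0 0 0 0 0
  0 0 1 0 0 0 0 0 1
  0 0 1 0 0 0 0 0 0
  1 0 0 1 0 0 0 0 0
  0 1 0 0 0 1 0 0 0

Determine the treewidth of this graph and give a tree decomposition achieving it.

Every bag has size at most 2, so the width is 2 − 1 = 1 and tw(G) ≤ 1. Since G has at least one edge (e.g. 0–7), it is not an edgeless graph, so tw(G) ≥ 1. Combining the bounds, tw(G) = 1.

Treewidth 1.
One such decomposition:
Bags: B1 = {0, 7}  B2 = {3, 7}  B3 = {3, 4}  B4 = {1, 4}  B5 = {1, 8}  B6 = {5, 8}  B7 = {2, 5}  B8 = {2, 6}
Tree: B1–B2, B2–B3, B3–B4, B4–B5, B5–B6, B6–B7, B7–B8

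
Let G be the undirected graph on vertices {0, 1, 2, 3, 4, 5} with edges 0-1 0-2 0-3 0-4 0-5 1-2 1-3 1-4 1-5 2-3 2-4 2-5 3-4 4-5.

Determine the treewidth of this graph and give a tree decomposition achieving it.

Treewidth 4.
One optimal decomposition is:
Bags: B1 = {0, 1, 2, 3, 4}  B2 = {0, 1, 2, 4, 5}
Tree: B1–B2

Every bag has size at most 5, so the width is 5 − 1 = 4 and tw(G) ≤ 4. Conversely, {0, 1, 2, 3, 4} is a clique of size 5, and the vertices of any clique must share a bag in every tree decomposition; so some bag has ≥ 5 vertices and tw(G) ≥ 4. Therefore the treewidth is 4.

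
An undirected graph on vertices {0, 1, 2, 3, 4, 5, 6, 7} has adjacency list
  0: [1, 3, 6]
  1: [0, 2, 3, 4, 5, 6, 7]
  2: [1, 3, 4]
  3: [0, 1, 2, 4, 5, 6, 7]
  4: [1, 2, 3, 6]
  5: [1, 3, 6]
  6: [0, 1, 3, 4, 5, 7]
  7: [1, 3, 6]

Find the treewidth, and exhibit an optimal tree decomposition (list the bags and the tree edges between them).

Each bag holds 4 vertices, so the decomposition has width 3, which upper-bounds the treewidth. On the other hand G contains the 4-clique {1, 2, 3, 4}. A clique must lie in a single bag of any decomposition, so no decomposition can have width below 3. Combining the bounds, tw(G) = 3.

Treewidth 3.
One such decomposition:
Bags: B1 = {1, 3, 6, 7}  B2 = {1, 3, 5, 6}  B3 = {1, 3, 4, 6}  B4 = {0, 1, 3, 6}  B5 = {1, 2, 3, 4}
Tree: B1–B2, B1–B3, B3–B4, B3–B5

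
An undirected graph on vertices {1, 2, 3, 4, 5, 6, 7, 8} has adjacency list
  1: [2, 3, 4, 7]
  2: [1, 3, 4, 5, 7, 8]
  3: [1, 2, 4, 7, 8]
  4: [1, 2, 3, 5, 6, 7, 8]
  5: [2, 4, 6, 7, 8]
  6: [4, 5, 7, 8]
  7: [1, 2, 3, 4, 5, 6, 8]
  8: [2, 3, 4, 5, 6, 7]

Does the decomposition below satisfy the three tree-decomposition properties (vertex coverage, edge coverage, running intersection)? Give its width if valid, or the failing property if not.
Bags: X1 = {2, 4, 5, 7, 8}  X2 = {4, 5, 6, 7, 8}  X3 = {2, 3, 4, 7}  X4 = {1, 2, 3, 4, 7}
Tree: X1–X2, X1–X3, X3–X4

A tree decomposition must satisfy three properties: every vertex lies in some bag; for every edge, both endpoints lie together in some bag; and for every vertex, the bags containing it form a connected subtree. Here edge (8,3) lies in no bag, so the decomposition is invalid.

No — edge (8,3) lies in no bag.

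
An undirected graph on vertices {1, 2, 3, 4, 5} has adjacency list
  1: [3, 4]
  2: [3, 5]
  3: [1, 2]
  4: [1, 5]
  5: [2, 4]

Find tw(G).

A width-2 tree decomposition is:
Bags: B1 = {2, 4, 5}  B2 = {1, 2, 4}  B3 = {1, 2, 3}
Tree: B1–B2, B2–B3
Every bag has size at most 3, so the width is 3 − 1 = 2 and tw(G) ≤ 2. The edges 2–5–4–1–3–2 form a cycle, so G is not a tree and its treewidth is at least 2. The upper and lower bounds meet at 2, so that is the treewidth.

2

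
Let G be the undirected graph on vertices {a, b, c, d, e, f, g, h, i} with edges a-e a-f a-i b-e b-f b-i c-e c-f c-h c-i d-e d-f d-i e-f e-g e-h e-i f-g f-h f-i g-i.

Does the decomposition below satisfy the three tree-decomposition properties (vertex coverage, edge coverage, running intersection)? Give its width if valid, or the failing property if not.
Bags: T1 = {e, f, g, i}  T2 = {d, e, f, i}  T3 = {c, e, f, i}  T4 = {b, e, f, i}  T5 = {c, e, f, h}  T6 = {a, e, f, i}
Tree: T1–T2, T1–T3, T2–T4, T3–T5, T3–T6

Yes; width 3.

Checking the three conditions: (i) the bags cover all of {a, b, c, d, e, f, g, h, i}; (ii) for each edge, some bag contains both endpoints; (iii) the bags containing any fixed vertex form a subtree. All hold, so the decomposition is valid with width 4 − 1 = 3.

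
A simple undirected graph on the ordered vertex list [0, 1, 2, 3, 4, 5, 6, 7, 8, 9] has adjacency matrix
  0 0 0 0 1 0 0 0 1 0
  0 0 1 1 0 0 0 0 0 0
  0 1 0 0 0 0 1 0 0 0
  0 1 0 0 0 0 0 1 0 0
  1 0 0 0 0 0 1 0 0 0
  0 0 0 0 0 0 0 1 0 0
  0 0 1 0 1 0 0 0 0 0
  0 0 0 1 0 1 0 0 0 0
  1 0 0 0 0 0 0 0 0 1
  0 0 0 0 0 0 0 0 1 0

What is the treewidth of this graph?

A width-1 tree decomposition is:
Bags: B1 = {5, 7}  B2 = {3, 7}  B3 = {1, 3}  B4 = {1, 2}  B5 = {2, 6}  B6 = {4, 6}  B7 = {0, 4}  B8 = {0, 8}  B9 = {8, 9}
Tree: B1–B2, B2–B3, B3–B4, B4–B5, B5–B6, B6–B7, B7–B8, B8–B9
The largest bag has 2 vertices, giving width 1; this decomposition certifies tw(G) ≤ 1. Any graph with an edge has treewidth ≥ 1, and G has the edge 5–7. Therefore the treewidth is 1.

1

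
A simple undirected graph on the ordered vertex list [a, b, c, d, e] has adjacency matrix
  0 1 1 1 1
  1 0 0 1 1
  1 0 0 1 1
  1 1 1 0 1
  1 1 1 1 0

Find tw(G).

A width-3 tree decomposition is:
Bags: B1 = {a, b, d, e}  B2 = {a, c, d, e}
Tree: B1–B2
Every bag has size at most 4, so the width is 4 − 1 = 3 and tw(G) ≤ 3. Conversely, {a, c, d, e} is a clique of size 4, and the vertices of any clique must share a bag in every tree decomposition; so some bag has ≥ 4 vertices and tw(G) ≥ 3. Hence tw(G) = 3 exactly.

3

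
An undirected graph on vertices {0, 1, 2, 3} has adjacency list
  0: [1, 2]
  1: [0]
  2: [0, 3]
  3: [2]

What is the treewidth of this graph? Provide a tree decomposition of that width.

The largest bag has 2 vertices, giving width 1; this decomposition certifies tw(G) ≤ 1. Since G has at least one edge (e.g. 3–2), it is not an edgeless graph, so tw(G) ≥ 1. Combining the bounds, tw(G) = 1.

Treewidth 1.
Bags: B1 = {2, 3}  B2 = {0, 2}  B3 = {0, 1}
Tree: B1–B2, B2–B3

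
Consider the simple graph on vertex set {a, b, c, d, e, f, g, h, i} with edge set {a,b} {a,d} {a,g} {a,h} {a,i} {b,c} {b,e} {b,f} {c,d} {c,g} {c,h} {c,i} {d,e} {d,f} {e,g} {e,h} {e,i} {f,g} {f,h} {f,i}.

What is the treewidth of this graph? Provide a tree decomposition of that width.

Treewidth 4.
Bags: B1 = {a, c, d, e, f}  B2 = {a, c, e, f, g}  B3 = {a, c, e, f, i}  B4 = {a, b, c, e, f}  B5 = {a, c, e, f, h}
Tree: B1–B2, B2–B3, B3–B4, B4–B5

The largest bag has 5 vertices, giving width 4; this decomposition certifies tw(G) ≤ 4. For the lower bound: the 5 vertex sets {a,d}, {e,g}, {f,i}, {c}, {b} are disjoint, each induces a connected subgraph, and every pair is joined by at least one edge of G. Contracting each set to a single vertex therefore yields K_{5} as a minor, and since treewidth is minor-monotone, tw(G) ≥ tw(K_{5}) = 4. The upper and lower bounds meet at 4, so that is the treewidth.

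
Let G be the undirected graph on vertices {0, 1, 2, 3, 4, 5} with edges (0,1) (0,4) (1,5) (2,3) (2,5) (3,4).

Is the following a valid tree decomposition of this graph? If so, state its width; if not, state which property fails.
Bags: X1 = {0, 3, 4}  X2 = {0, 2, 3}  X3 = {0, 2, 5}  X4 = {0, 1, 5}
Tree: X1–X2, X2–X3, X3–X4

Checking the three conditions: (i) the bags cover all of {0, 1, 2, 3, 4, 5}; (ii) for each edge, some bag contains both endpoints; (iii) the bags containing any fixed vertex form a subtree. All hold, so the decomposition is valid with width 3 − 1 = 2.

Yes; width 2.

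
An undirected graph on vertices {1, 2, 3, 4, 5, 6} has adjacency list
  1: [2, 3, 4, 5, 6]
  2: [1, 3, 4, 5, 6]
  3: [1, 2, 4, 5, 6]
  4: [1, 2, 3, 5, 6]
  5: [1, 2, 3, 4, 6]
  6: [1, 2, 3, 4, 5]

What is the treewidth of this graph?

A width-5 tree decomposition is:
Bags: B1 = {1, 2, 3, 4, 5, 6}
Tree: (single bag)
With just one bag of size 6, the width is 6 − 1 = 5, so tw(G) ≤ 5. On the other hand G contains the 6-clique {1, 2, 3, 4, 5, 6}. A clique must lie in a single bag of any decomposition, so no decomposition can have width below 5. The upper and lower bounds meet at 5, so that is the treewidth.

5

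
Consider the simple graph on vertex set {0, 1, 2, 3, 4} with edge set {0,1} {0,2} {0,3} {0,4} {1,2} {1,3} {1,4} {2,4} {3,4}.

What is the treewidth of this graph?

3

A width-3 tree decomposition is:
Bags: B1 = {0, 1, 2, 4}  B2 = {0, 1, 3, 4}
Tree: B1–B2
Each bag holds 4 vertices, so the decomposition has width 3, which upper-bounds the treewidth. Conversely, {0, 1, 2, 4} is a clique of size 4, and the vertices of any clique must share a bag in every tree decomposition; so some bag has ≥ 4 vertices and tw(G) ≥ 3. The upper and lower bounds meet at 3, so that is the treewidth.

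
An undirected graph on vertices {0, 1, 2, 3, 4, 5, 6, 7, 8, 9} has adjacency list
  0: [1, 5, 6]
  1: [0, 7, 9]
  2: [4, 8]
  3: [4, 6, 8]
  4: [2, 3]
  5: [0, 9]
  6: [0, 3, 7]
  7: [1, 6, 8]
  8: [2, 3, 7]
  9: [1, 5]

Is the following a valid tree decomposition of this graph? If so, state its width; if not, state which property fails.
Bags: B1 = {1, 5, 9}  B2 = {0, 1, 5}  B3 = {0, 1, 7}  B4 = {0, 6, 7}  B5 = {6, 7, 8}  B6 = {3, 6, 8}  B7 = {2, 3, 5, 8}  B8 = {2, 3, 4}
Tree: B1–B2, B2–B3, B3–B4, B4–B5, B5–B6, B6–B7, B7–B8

A tree decomposition must satisfy three properties: every vertex lies in some bag; for every edge, both endpoints lie together in some bag; and for every vertex, the bags containing it form a connected subtree. Here bags containing vertex 5 are not connected in the tree, so the decomposition is invalid.

No — bags containing vertex 5 are not connected in the tree.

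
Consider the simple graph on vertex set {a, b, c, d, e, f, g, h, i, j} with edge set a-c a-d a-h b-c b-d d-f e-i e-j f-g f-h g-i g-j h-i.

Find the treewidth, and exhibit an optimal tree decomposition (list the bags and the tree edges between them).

Treewidth 2.
One optimal decomposition is:
Bags: B1 = {b, c, d}  B2 = {a, c, d}  B3 = {a, d, f}  B4 = {a, f, h}  B5 = {f, g, h}  B6 = {g, h, i}  B7 = {g, i, j}  B8 = {e, i, j}
Tree: B1–B2, B2–B3, B3–B4, B4–B5, B5–B6, B6–B7, B7–B8

The largest bag has 3 vertices, giving width 2; this decomposition certifies tw(G) ≤ 2. For the lower bound, G contains the cycle b–c–a–d–b, so G is not a forest; only forests have treewidth ≤ 1, hence tw(G) ≥ 2. Hence tw(G) = 2 exactly.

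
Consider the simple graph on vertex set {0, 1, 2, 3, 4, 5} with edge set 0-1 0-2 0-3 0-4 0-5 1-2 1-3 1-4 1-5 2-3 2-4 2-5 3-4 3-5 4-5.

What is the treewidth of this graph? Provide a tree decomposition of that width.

A single bag containing all 6 vertices is trivially a valid decomposition of width 5. Conversely, {0, 1, 2, 3, 4, 5} is a clique of size 6, and the vertices of any clique must share a bag in every tree decomposition; so some bag has ≥ 6 vertices and tw(G) ≥ 5. Hence tw(G) = 5 exactly.

Treewidth 5.
Bags: B1 = {0, 1, 2, 3, 4, 5}
Tree: (single bag)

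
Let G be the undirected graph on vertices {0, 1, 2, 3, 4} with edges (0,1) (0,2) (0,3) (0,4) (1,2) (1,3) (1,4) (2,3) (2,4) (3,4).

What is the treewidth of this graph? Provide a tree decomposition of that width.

With just one bag of size 5, the width is 5 − 1 = 4, so tw(G) ≤ 4. On the other hand G contains the 5-clique {0, 1, 2, 3, 4}. A clique must lie in a single bag of any decomposition, so no decomposition can have width below 4. Combining the bounds, tw(G) = 4.

Treewidth 4.
One such decomposition:
Bags: B1 = {0, 1, 2, 3, 4}
Tree: (single bag)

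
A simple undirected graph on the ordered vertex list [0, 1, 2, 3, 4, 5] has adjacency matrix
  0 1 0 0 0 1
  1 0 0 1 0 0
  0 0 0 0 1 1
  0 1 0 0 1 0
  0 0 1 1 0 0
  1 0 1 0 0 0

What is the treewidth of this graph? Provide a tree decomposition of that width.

Every bag has size at most 3, so the width is 3 − 1 = 2 and tw(G) ≤ 2. The edges 5–2–4–3–1–0–5 form a cycle, so G is not a tree and its treewidth is at least 2. Hence tw(G) = 2 exactly.

Treewidth 2.
Bags: B1 = {2, 4, 5}  B2 = {3, 4, 5}  B3 = {1, 3, 5}  B4 = {0, 1, 5}
Tree: B1–B2, B2–B3, B3–B4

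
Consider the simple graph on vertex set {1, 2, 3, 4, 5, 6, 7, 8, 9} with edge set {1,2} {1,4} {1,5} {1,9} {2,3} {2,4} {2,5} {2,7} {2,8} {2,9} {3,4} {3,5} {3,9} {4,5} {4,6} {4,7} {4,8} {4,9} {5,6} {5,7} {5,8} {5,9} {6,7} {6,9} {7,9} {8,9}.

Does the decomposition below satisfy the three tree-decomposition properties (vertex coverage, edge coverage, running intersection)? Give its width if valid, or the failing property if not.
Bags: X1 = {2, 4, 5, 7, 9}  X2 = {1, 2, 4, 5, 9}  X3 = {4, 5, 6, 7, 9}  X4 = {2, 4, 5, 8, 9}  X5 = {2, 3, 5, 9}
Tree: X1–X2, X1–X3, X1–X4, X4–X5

A tree decomposition must satisfy three properties: every vertex lies in some bag; for every edge, both endpoints lie together in some bag; and for every vertex, the bags containing it form a connected subtree. Here edge (4,3) lies in no bag, so the decomposition is invalid.

No — edge (4,3) lies in no bag.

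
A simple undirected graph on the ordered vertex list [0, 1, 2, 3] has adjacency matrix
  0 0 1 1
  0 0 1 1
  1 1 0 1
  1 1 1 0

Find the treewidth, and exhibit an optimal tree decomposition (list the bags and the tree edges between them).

The largest bag has 3 vertices, giving width 2; this decomposition certifies tw(G) ≤ 2. For the lower bound, the 3 vertices {0, 2, 3} are pairwise adjacent, and any tree decomposition puts a clique entirely inside one bag — forcing width ≥ 2. Combining the bounds, tw(G) = 2.

Treewidth 2.
One such decomposition:
Bags: B1 = {0, 2, 3}  B2 = {1, 2, 3}
Tree: B1–B2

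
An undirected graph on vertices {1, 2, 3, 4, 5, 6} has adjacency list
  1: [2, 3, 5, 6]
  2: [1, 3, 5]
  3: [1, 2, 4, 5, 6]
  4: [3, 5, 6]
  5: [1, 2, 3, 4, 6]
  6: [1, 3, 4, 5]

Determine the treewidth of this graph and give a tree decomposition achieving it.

Treewidth 3.
One optimal decomposition is:
Bags: B1 = {1, 3, 5, 6}  B2 = {1, 2, 3, 5}  B3 = {3, 4, 5, 6}
Tree: B1–B2, B1–B3

The largest bag has 4 vertices, giving width 3; this decomposition certifies tw(G) ≤ 3. On the other hand G contains the 4-clique {1, 2, 3, 5}. A clique must lie in a single bag of any decomposition, so no decomposition can have width below 3. Hence tw(G) = 3 exactly.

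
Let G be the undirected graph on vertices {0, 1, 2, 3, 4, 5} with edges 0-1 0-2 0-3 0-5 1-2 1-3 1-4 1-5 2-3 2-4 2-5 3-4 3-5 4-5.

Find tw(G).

4

A width-4 tree decomposition is:
Bags: B1 = {1, 2, 3, 4, 5}  B2 = {0, 1, 2, 3, 5}
Tree: B1–B2
Every bag has size at most 5, so the width is 5 − 1 = 4 and tw(G) ≤ 4. Conversely, {0, 1, 2, 3, 5} is a clique of size 5, and the vertices of any clique must share a bag in every tree decomposition; so some bag has ≥ 5 vertices and tw(G) ≥ 4. Hence tw(G) = 4 exactly.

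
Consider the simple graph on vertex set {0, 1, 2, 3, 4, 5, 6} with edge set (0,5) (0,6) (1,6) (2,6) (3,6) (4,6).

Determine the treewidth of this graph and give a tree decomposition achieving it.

Treewidth 1.
One optimal decomposition is:
Bags: B1 = {2, 6}  B2 = {3, 6}  B3 = {0, 6}  B4 = {0, 5}  B5 = {1, 6}  B6 = {4, 6}
Tree: B1–B2, B2–B3, B3–B4, B2–B5, B2–B6

The largest bag has 2 vertices, giving width 1; this decomposition certifies tw(G) ≤ 1. Any graph with an edge has treewidth ≥ 1, and G has the edge 2–6. The upper and lower bounds meet at 1, so that is the treewidth.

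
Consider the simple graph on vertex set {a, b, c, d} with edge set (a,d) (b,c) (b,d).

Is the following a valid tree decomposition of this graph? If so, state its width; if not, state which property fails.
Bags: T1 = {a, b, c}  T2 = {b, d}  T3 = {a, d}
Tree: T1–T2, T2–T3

No — bags containing vertex a are not connected in the tree.

A tree decomposition must satisfy three properties: every vertex lies in some bag; for every edge, both endpoints lie together in some bag; and for every vertex, the bags containing it form a connected subtree. Here bags containing vertex a are not connected in the tree, so the decomposition is invalid.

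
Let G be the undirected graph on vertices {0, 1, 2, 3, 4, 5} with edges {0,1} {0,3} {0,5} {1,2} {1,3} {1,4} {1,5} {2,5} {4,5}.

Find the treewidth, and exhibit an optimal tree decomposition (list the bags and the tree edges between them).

Each bag holds 3 vertices, so the decomposition has width 2, which upper-bounds the treewidth. Conversely, {0, 1, 3} is a clique of size 3, and the vertices of any clique must share a bag in every tree decomposition; so some bag has ≥ 3 vertices and tw(G) ≥ 2. The upper and lower bounds meet at 2, so that is the treewidth.

Treewidth 2.
Bags: B1 = {1, 2, 5}  B2 = {0, 1, 5}  B3 = {0, 1, 3}  B4 = {1, 4, 5}
Tree: B1–B2, B2–B3, B2–B4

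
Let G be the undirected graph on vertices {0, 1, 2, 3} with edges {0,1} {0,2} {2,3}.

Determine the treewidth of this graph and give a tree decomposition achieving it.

Treewidth 1.
One optimal decomposition is:
Bags: B1 = {2, 3}  B2 = {0, 2}  B3 = {0, 1}
Tree: B1–B2, B2–B3

Each bag holds 2 vertices, so the decomposition has width 1, which upper-bounds the treewidth. Since G has at least one edge (e.g. 3–2), it is not an edgeless graph, so tw(G) ≥ 1. Therefore the treewidth is 1.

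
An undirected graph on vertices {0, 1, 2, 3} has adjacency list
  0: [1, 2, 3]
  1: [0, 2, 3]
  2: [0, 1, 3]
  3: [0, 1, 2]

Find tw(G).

A width-3 tree decomposition is:
Bags: B1 = {0, 1, 2, 3}
Tree: (single bag)
With just one bag of size 4, the width is 4 − 1 = 3, so tw(G) ≤ 3. Conversely, {0, 1, 2, 3} is a clique of size 4, and the vertices of any clique must share a bag in every tree decomposition; so some bag has ≥ 4 vertices and tw(G) ≥ 3. Therefore the treewidth is 3.

3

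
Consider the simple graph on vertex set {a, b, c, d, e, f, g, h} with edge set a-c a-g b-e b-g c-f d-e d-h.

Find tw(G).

A width-1 tree decomposition is:
Bags: B1 = {d, h}  B2 = {d, e}  B3 = {b, e}  B4 = {b, g}  B5 = {a, g}  B6 = {a, c}  B7 = {c, f}
Tree: B1–B2, B2–B3, B3–B4, B4–B5, B5–B6, B6–B7
Every bag has size at most 2, so the width is 2 − 1 = 1 and tw(G) ≤ 1. Since G has at least one edge (e.g. h–d), it is not an edgeless graph, so tw(G) ≥ 1. Hence tw(G) = 1 exactly.

1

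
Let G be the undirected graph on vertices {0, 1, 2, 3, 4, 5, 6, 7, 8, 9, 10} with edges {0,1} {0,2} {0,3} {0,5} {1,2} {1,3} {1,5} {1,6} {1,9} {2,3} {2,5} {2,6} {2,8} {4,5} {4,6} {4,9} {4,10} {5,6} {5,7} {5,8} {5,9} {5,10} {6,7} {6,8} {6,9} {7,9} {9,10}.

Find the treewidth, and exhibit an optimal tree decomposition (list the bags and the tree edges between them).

Each bag holds 4 vertices, so the decomposition has width 3, which upper-bounds the treewidth. For the lower bound, the 4 vertices {0, 1, 2, 3} are pairwise adjacent, and any tree decomposition puts a clique entirely inside one bag — forcing width ≥ 3. Combining the bounds, tw(G) = 3.

Treewidth 3.
One optimal decomposition is:
Bags: B1 = {1, 5, 6, 9}  B2 = {5, 6, 7, 9}  B3 = {1, 2, 5, 6}  B4 = {2, 5, 6, 8}  B5 = {4, 5, 6, 9}  B6 = {0, 1, 2, 5}  B7 = {0, 1, 2, 3}  B8 = {4, 5, 9, 10}
Tree: B1–B2, B1–B3, B3–B4, B2–B5, B3–B6, B6–B7, B5–B8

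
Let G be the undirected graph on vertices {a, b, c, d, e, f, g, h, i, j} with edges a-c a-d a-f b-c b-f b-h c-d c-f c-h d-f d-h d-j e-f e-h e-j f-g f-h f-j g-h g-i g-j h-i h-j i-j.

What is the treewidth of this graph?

3

A width-3 tree decomposition is:
Bags: B1 = {d, f, h, j}  B2 = {f, g, h, j}  B3 = {g, h, i, j}  B4 = {c, d, f, h}  B5 = {e, f, h, j}  B6 = {a, c, d, f}  B7 = {b, c, f, h}
Tree: B1–B2, B2–B3, B1–B4, B1–B5, B4–B6, B4–B7
The largest bag has 4 vertices, giving width 3; this decomposition certifies tw(G) ≤ 3. On the other hand G contains the 4-clique {d, f, h, j}. A clique must lie in a single bag of any decomposition, so no decomposition can have width below 3. Hence tw(G) = 3 exactly.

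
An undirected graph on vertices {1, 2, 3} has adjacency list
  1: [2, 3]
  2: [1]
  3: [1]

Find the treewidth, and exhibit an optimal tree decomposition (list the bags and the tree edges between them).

The largest bag has 2 vertices, giving width 1; this decomposition certifies tw(G) ≤ 1. Since G has at least one edge (e.g. 1–3), it is not an edgeless graph, so tw(G) ≥ 1. Combining the bounds, tw(G) = 1.

Treewidth 1.
Bags: B1 = {1, 3}  B2 = {1, 2}
Tree: B1–B2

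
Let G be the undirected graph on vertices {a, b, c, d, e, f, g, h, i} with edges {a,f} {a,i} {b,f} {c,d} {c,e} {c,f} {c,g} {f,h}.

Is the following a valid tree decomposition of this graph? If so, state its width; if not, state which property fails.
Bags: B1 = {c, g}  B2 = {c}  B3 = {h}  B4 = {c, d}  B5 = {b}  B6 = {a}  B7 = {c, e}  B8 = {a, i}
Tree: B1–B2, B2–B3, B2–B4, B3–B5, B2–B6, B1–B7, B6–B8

A tree decomposition must satisfy three properties: every vertex lies in some bag; for every edge, both endpoints lie together in some bag; and for every vertex, the bags containing it form a connected subtree. Here vertex f appears in no bag, so the decomposition is invalid.

No — vertex f appears in no bag.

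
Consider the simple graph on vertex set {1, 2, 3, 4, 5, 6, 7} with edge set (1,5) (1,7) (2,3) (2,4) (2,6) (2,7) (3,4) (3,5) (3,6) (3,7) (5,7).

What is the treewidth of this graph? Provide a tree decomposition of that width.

The largest bag has 3 vertices, giving width 2; this decomposition certifies tw(G) ≤ 2. On the other hand G contains the 3-clique {1, 5, 7}. A clique must lie in a single bag of any decomposition, so no decomposition can have width below 2. Combining the bounds, tw(G) = 2.

Treewidth 2.
Bags: B1 = {2, 3, 4}  B2 = {2, 3, 7}  B3 = {3, 5, 7}  B4 = {2, 3, 6}  B5 = {1, 5, 7}
Tree: B1–B2, B2–B3, B2–B4, B3–B5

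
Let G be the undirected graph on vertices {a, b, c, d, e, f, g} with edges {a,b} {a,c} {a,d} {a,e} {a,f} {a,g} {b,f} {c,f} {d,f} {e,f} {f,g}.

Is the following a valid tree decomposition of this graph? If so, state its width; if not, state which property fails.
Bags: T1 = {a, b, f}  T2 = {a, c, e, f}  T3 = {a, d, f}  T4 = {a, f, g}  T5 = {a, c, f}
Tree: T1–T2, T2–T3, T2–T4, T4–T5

A tree decomposition must satisfy three properties: every vertex lies in some bag; for every edge, both endpoints lie together in some bag; and for every vertex, the bags containing it form a connected subtree. Here bags containing vertex c are not connected in the tree, so the decomposition is invalid.

No — bags containing vertex c are not connected in the tree.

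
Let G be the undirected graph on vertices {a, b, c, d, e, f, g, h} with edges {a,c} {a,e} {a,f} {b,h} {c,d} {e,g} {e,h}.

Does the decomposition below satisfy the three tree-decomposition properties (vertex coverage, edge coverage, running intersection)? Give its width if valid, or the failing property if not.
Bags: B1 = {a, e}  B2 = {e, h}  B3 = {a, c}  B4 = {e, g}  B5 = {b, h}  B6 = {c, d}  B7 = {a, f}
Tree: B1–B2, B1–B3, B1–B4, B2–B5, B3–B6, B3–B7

Yes; width 1.

Every vertex of G appears in some bag (union = {a, b, c, d, e, f, g, h}); every edge is covered by a bag; and for each vertex v the set of bags containing v is connected in the bag tree. The decomposition is therefore valid. The largest bag has 2 vertices, so the width is 1.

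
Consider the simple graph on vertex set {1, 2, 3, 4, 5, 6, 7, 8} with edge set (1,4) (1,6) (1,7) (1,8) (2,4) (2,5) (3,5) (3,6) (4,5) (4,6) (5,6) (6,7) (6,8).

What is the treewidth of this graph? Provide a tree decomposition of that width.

Treewidth 2.
One such decomposition:
Bags: B1 = {4, 5, 6}  B2 = {1, 4, 6}  B3 = {2, 4, 5}  B4 = {1, 6, 7}  B5 = {3, 5, 6}  B6 = {1, 6, 8}
Tree: B1–B2, B1–B3, B2–B4, B1–B5, B2–B6

The largest bag has 3 vertices, giving width 2; this decomposition certifies tw(G) ≤ 2. Conversely, {2, 4, 5} is a clique of size 3, and the vertices of any clique must share a bag in every tree decomposition; so some bag has ≥ 3 vertices and tw(G) ≥ 2. The upper and lower bounds meet at 2, so that is the treewidth.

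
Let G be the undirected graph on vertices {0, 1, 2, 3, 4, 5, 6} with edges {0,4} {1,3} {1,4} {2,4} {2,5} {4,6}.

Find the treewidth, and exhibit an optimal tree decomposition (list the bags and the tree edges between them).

Each bag holds 2 vertices, so the decomposition has width 1, which upper-bounds the treewidth. Since G has at least one edge (e.g. 4–1), it is not an edgeless graph, so tw(G) ≥ 1. Hence tw(G) = 1 exactly.

Treewidth 1.
One optimal decomposition is:
Bags: B1 = {1, 4}  B2 = {2, 4}  B3 = {1, 3}  B4 = {2, 5}  B5 = {0, 4}  B6 = {4, 6}
Tree: B1–B2, B1–B3, B2–B4, B1–B5, B2–B6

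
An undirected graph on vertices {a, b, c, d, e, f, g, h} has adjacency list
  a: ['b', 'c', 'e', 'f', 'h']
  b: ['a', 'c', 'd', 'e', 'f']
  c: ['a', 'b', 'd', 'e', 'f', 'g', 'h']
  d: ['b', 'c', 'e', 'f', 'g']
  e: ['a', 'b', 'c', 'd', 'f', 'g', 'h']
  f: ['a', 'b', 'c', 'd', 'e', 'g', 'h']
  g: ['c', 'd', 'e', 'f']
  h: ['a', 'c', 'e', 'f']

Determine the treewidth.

4

A width-4 tree decomposition is:
Bags: B1 = {a, c, e, f, h}  B2 = {a, b, c, e, f}  B3 = {b, c, d, e, f}  B4 = {c, d, e, f, g}
Tree: B1–B2, B2–B3, B3–B4
The largest bag has 5 vertices, giving width 4; this decomposition certifies tw(G) ≤ 4. For the lower bound, the 5 vertices {c, d, e, f, g} are pairwise adjacent, and any tree decomposition puts a clique entirely inside one bag — forcing width ≥ 4. The upper and lower bounds meet at 4, so that is the treewidth.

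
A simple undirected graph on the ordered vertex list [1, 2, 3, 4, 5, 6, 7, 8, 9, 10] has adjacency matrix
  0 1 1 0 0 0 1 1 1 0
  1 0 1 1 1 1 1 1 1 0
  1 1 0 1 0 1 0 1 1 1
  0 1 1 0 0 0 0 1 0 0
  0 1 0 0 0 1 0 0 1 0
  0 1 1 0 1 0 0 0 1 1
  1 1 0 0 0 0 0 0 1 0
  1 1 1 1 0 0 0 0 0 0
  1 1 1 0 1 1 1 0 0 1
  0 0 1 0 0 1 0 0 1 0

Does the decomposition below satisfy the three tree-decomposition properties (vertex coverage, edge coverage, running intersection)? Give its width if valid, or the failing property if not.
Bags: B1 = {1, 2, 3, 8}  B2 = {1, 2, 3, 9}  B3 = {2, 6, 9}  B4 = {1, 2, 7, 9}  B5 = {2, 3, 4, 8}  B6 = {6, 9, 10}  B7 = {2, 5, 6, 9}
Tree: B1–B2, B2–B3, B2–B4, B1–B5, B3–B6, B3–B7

No — edge (3,6) lies in no bag.

A tree decomposition must satisfy three properties: every vertex lies in some bag; for every edge, both endpoints lie together in some bag; and for every vertex, the bags containing it form a connected subtree. Here edge (3,6) lies in no bag, so the decomposition is invalid.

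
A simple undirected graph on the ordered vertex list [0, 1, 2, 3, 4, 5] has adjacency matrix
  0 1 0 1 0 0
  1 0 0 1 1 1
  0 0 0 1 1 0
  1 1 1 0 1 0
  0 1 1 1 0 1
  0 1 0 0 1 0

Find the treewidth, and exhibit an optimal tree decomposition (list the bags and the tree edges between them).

Treewidth 2.
One such decomposition:
Bags: B1 = {0, 1, 3}  B2 = {1, 3, 4}  B3 = {2, 3, 4}  B4 = {1, 4, 5}
Tree: B1–B2, B2–B3, B2–B4

Each bag holds 3 vertices, so the decomposition has width 2, which upper-bounds the treewidth. For the lower bound, the 3 vertices {0, 1, 3} are pairwise adjacent, and any tree decomposition puts a clique entirely inside one bag — forcing width ≥ 2. The upper and lower bounds meet at 2, so that is the treewidth.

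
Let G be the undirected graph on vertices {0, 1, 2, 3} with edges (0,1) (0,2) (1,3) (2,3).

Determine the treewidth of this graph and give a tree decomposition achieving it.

The largest bag has 3 vertices, giving width 2; this decomposition certifies tw(G) ≤ 2. Since 0–2–3–1–0 is a cycle in G, G is not acyclic. Forests are exactly the graphs of treewidth ≤ 1, so tw(G) ≥ 2. Hence tw(G) = 2 exactly.

Treewidth 2.
One optimal decomposition is:
Bags: B1 = {0, 2, 3}  B2 = {0, 1, 3}
Tree: B1–B2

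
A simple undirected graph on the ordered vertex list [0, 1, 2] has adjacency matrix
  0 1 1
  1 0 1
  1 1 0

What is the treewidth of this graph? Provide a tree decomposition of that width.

Treewidth 2.
One optimal decomposition is:
Bags: B1 = {0, 1, 2}
Tree: (single bag)

With just one bag of size 3, the width is 3 − 1 = 2, so tw(G) ≤ 2. For the lower bound, the 3 vertices {0, 1, 2} are pairwise adjacent, and any tree decomposition puts a clique entirely inside one bag — forcing width ≥ 2. Hence tw(G) = 2 exactly.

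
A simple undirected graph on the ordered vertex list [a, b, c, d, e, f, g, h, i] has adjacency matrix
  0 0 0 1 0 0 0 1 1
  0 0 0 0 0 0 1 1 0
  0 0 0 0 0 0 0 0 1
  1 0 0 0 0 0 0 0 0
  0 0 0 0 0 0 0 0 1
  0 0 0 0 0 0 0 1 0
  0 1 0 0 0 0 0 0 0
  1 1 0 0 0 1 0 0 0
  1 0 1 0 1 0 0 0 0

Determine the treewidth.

A width-1 tree decomposition is:
Bags: B1 = {c, i}  B2 = {a, i}  B3 = {a, h}  B4 = {e, i}  B5 = {b, h}  B6 = {b, g}  B7 = {a, d}  B8 = {f, h}
Tree: B1–B2, B2–B3, B2–B4, B3–B5, B5–B6, B2–B7, B3–B8
Each bag holds 2 vertices, so the decomposition has width 1, which upper-bounds the treewidth. G has an edge, so its treewidth is at least 1. Hence tw(G) = 1 exactly.

1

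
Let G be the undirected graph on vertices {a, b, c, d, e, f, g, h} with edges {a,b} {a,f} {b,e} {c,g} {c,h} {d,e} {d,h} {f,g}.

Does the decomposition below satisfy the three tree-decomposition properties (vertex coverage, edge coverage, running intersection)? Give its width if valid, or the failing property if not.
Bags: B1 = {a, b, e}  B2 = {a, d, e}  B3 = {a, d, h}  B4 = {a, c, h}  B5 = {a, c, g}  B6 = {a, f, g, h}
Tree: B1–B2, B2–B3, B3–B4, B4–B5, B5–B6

A tree decomposition must satisfy three properties: every vertex lies in some bag; for every edge, both endpoints lie together in some bag; and for every vertex, the bags containing it form a connected subtree. Here bags containing vertex h are not connected in the tree, so the decomposition is invalid.

No — bags containing vertex h are not connected in the tree.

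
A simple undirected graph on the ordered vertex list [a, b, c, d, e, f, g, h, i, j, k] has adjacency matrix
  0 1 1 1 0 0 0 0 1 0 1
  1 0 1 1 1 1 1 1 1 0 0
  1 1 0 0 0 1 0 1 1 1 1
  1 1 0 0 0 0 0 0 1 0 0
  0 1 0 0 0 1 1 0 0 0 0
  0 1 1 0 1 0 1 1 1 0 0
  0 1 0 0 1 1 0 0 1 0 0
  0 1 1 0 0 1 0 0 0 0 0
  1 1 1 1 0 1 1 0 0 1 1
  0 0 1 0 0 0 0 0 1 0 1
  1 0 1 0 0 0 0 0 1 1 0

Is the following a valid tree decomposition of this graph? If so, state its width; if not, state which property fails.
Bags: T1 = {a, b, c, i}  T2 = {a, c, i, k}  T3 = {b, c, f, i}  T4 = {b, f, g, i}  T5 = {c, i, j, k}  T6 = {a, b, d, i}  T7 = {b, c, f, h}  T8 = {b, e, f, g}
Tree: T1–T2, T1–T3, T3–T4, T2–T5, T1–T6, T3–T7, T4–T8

Checking the three conditions: (i) the bags cover all of {a, b, c, d, e, f, g, h, i, j, k}; (ii) for each edge, some bag contains both endpoints; (iii) the bags containing any fixed vertex form a subtree. All hold, so the decomposition is valid with width 4 − 1 = 3.

Yes; width 3.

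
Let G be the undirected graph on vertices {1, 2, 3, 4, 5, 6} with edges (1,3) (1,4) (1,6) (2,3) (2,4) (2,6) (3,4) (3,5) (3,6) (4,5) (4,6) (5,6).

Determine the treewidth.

3

A width-3 tree decomposition is:
Bags: B1 = {3, 4, 5, 6}  B2 = {2, 3, 4, 6}  B3 = {1, 3, 4, 6}
Tree: B1–B2, B2–B3
Every bag has size at most 4, so the width is 4 − 1 = 3 and tw(G) ≤ 3. On the other hand G contains the 4-clique {1, 3, 4, 6}. A clique must lie in a single bag of any decomposition, so no decomposition can have width below 3. Therefore the treewidth is 3.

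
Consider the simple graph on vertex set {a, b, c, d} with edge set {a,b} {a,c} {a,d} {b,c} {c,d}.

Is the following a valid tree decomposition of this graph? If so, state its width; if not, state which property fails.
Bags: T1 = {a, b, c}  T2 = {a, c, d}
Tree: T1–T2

Every vertex of G appears in some bag (union = {a, b, c, d}); every edge is covered by a bag; and for each vertex v the set of bags containing v is connected in the bag tree. The decomposition is therefore valid. The largest bag has 3 vertices, so the width is 2.

Yes; width 2.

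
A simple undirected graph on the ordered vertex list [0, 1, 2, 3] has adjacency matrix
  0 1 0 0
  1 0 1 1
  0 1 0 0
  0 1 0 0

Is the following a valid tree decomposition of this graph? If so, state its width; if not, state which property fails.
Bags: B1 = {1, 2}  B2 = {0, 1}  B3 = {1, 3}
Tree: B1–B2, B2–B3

Yes; width 1.

Vertex coverage: the bags together contain {0, 1, 2, 3}, the full vertex set. Edge coverage: each edge of G has both endpoints in at least one bag. Running intersection: for every vertex, the bags containing it form a connected subtree. All three properties hold, so this is a valid tree decomposition of width max|bag| − 1 = 1, and hence tw(G) ≤ 1.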